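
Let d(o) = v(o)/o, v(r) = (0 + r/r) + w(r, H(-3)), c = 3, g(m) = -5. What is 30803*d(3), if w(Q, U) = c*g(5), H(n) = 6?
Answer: -431242/3 ≈ -1.4375e+5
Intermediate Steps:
w(Q, U) = -15 (w(Q, U) = 3*(-5) = -15)
v(r) = -14 (v(r) = (0 + r/r) - 15 = (0 + 1) - 15 = 1 - 15 = -14)
d(o) = -14/o
30803*d(3) = 30803*(-14/3) = -431242/3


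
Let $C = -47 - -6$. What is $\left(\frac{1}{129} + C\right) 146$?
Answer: $- \frac{772048}{129} \approx -5984.9$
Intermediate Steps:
$C = -41$ ($C = -47 + 6 = -41$)
$\left(\frac{1}{129} + C\right) 146 = \left(\frac{1}{129} - 41\right) 146 = \left(- \frac{5288}{129}\right) 146 = - \frac{772048}{129}$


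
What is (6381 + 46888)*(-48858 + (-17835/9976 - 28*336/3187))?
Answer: -2853598478044089/1096328 ≈ -2.6029e+9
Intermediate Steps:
(6381 + 46888)*(-48858 + (-17835/9976 - 28*336/3187)) = 53269*(-48858 + (-17835*1/9976 - 9408*1/3187)) = 53269*(-48858 + (-615/344 - 9408/3187)) = 53269*(-48858 - 5196357/1096328) = 53269*(-53569589781/1096328) = -2853598478044089/1096328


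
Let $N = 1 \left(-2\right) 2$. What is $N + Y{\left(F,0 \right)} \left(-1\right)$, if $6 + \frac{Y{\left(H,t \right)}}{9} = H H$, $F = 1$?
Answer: $41$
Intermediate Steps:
$N = -4$ ($N = \left(-2\right) 2 = -4$)
$Y{\left(H,t \right)} = -54 + 9 H^{2}$ ($Y{\left(H,t \right)} = -54 + 9 H H = -54 + 9 H^{2}$)
$N + Y{\left(F,0 \right)} \left(-1\right) = -4 + \left(-54 + 9 \cdot 1^{2}\right) \left(-1\right) = -4 + \left(-54 + 9 \cdot 1\right) \left(-1\right) = -4 + \left(-54 + 9\right) \left(-1\right) = -4 - -45 = -4 + 45 = 41$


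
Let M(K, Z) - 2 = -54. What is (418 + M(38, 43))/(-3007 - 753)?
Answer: -183/1880 ≈ -0.097340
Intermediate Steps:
M(K, Z) = -52 (M(K, Z) = 2 - 54 = -52)
(418 + M(38, 43))/(-3007 - 753) = (418 - 52)/(-3007 - 753) = 366/(-3760) = 366*(-1/3760) = -183/1880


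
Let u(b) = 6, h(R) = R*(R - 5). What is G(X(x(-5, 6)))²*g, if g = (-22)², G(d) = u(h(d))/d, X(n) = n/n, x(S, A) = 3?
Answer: 17424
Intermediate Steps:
h(R) = R*(-5 + R)
X(n) = 1
G(d) = 6/d
g = 484
G(X(x(-5, 6)))²*g = (6/1)²*484 = (6*1)²*484 = 6²*484 = 36*484 = 17424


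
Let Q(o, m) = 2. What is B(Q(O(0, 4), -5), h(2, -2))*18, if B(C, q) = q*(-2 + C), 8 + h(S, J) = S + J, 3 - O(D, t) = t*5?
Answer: 0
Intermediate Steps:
O(D, t) = 3 - 5*t (O(D, t) = 3 - t*5 = 3 - 5*t)
h(S, J) = -8 + J + S (h(S, J) = -8 + (S + J) = -8 + (J + S) = -8 + J + S)
B(Q(O(0, 4), -5), h(2, -2))*18 = ((-8 - 2 + 2)*(-2 + 2))*18 = -8*0*18 = 0*18 = 0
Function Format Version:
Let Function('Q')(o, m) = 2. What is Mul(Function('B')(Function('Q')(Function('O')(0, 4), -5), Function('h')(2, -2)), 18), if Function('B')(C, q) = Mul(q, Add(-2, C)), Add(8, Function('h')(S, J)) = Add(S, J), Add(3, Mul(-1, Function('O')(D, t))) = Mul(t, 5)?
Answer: 0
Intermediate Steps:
Function('O')(D, t) = Add(3, Mul(-5, t)) (Function('O')(D, t) = Add(3, Mul(-1, Mul(t, 5))) = Add(3, Mul(-1, Mul(5, t))) = Add(3, Mul(-5, t)))
Function('h')(S, J) = Add(-8, J, S) (Function('h')(S, J) = Add(-8, Add(S, J)) = Add(-8, Add(J, S)) = Add(-8, J, S))
Mul(Function('B')(Function('Q')(Function('O')(0, 4), -5), Function('h')(2, -2)), 18) = Mul(Mul(Add(-8, -2, 2), Add(-2, 2)), 18) = Mul(Mul(-8, 0), 18) = Mul(0, 18) = 0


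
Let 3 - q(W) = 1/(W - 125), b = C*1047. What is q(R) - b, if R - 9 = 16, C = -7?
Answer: 733201/100 ≈ 7332.0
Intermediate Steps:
R = 25 (R = 9 + 16 = 25)
b = -7329 (b = -7*1047 = -7329)
q(W) = 3 - 1/(-125 + W) (q(W) = 3 - 1/(W - 125) = 3 - 1/(-125 + W))
q(R) - b = (-376 + 3*25)/(-125 + 25) - 1*(-7329) = (-376 + 75)/(-100) + 7329 = -1/100*(-301) + 7329 = 301/100 + 7329 = 733201/100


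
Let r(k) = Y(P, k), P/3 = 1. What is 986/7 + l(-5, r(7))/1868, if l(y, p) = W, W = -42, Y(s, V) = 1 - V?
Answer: 920777/6538 ≈ 140.83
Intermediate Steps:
P = 3 (P = 3*1 = 3)
r(k) = 1 - k
l(y, p) = -42
986/7 + l(-5, r(7))/1868 = 986/7 - 42/1868 = 986*(1/7) - 42*1/1868 = 986/7 - 21/934 = 920777/6538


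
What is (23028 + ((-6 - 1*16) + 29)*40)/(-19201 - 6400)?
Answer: -23308/25601 ≈ -0.91043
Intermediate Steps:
(23028 + ((-6 - 1*16) + 29)*40)/(-19201 - 6400) = (23028 + ((-6 - 16) + 29)*40)/(-25601) = (23028 + (-22 + 29)*40)*(-1/25601) = (23028 + 7*40)*(-1/25601) = (23028 + 280)*(-1/25601) = 23308*(-1/25601) = -23308/25601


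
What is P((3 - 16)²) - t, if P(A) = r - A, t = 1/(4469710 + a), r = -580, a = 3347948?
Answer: -5855425843/7817658 ≈ -749.00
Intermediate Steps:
t = 1/7817658 (t = 1/(4469710 + 3347948) = 1/7817658 ≈ 1.2792e-7)
P(A) = -580 - A
P((3 - 16)²) - t = (-580 - (3 - 16)²) - 1*1/7817658 = (-580 - 1*(-13)²) - 1/7817658 = (-580 - 1*169) - 1/7817658 = (-580 - 169) - 1/7817658 = -749 - 1/7817658 = -5855425843/7817658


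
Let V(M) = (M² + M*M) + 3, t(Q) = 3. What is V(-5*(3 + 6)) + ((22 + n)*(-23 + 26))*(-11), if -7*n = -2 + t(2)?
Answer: 23322/7 ≈ 3331.7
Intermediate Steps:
V(M) = 3 + 2*M² (V(M) = (M² + M²) + 3 = 2*M² + 3 = 3 + 2*M²)
n = -⅐ (n = -(-2 + 3)/7 = -⅐*1 = -⅐ ≈ -0.14286)
V(-5*(3 + 6)) + ((22 + n)*(-23 + 26))*(-11) = (3 + 2*(-5*(3 + 6))²) + ((22 - ⅐)*(-23 + 26))*(-11) = (3 + 2*(-5*9)²) + ((153/7)*3)*(-11) = (3 + 2*(-45)²) + (459/7)*(-11) = (3 + 2*2025) - 5049/7 = (3 + 4050) - 5049/7 = 4053 - 5049/7 = 23322/7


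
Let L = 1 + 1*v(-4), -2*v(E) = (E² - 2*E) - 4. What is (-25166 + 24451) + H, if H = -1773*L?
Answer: 15242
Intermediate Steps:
v(E) = 2 + E - E²/2 (v(E) = -((E² - 2*E) - 4)/2 = -(-4 + E² - 2*E)/2 = 2 + E - E²/2)
L = -9 (L = 1 + 1*(2 - 4 - ½*(-4)²) = 1 + 1*(2 - 4 - ½*16) = 1 + 1*(2 - 4 - 8) = 1 + 1*(-10) = 1 - 10 = -9)
H = 15957 (H = -1773*(-9) = 15957)
(-25166 + 24451) + H = (-25166 + 24451) + 15957 = -715 + 15957 = 15242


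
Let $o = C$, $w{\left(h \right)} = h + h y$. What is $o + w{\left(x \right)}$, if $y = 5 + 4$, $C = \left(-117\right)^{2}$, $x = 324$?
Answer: $16929$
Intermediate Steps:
$C = 13689$
$y = 9$
$w{\left(h \right)} = 10 h$ ($w{\left(h \right)} = h + h 9 = h + 9 h = 10 h$)
$o = 13689$
$o + w{\left(x \right)} = 13689 + 10 \cdot 324 = 13689 + 3240 = 16929$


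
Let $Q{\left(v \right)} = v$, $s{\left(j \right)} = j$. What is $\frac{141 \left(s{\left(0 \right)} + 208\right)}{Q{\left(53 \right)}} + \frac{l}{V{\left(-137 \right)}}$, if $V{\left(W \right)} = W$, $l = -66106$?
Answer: $\frac{7521554}{7261} \approx 1035.9$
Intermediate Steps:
$\frac{141 \left(s{\left(0 \right)} + 208\right)}{Q{\left(53 \right)}} + \frac{l}{V{\left(-137 \right)}} = \frac{141 \left(0 + 208\right)}{53} - \frac{66106}{-137} = 141 \cdot 208 \cdot \frac{1}{53} - - \frac{66106}{137} = 29328 \cdot \frac{1}{53} + \frac{66106}{137} = \frac{29328}{53} + \frac{66106}{137} = \frac{7521554}{7261}$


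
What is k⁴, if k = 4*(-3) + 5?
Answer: 2401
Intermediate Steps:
k = -7 (k = -12 + 5 = -7)
k⁴ = (-7)⁴ = 2401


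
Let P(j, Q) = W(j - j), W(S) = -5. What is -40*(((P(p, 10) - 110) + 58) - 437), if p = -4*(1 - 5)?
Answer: 19760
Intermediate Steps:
p = 16 (p = -4*(-4) = 16)
P(j, Q) = -5
-40*(((P(p, 10) - 110) + 58) - 437) = -40*(((-5 - 110) + 58) - 437) = -40*((-115 + 58) - 437) = -40*(-57 - 437) = -40*(-494) = 19760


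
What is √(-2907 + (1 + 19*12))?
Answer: I*√2678 ≈ 51.749*I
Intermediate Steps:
√(-2907 + (1 + 19*12)) = √(-2907 + (1 + 228)) = √(-2907 + 229) = √(-2678) = I*√2678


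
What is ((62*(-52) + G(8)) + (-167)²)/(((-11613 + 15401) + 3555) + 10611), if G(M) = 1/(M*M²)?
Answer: 12628481/9192448 ≈ 1.3738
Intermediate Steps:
G(M) = M⁻³ (G(M) = 1/(M³) = M⁻³)
((62*(-52) + G(8)) + (-167)²)/(((-11613 + 15401) + 3555) + 10611) = ((62*(-52) + 8⁻³) + (-167)²)/(((-11613 + 15401) + 3555) + 10611) = ((-3224 + 1/512) + 27889)/((3788 + 3555) + 10611) = (-1650687/512 + 27889)/(7343 + 10611) = (12628481/512)/17954 = (12628481/512)*(1/17954) = 12628481/9192448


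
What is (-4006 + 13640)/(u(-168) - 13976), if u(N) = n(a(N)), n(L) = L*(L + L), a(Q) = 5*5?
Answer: -4817/6363 ≈ -0.75703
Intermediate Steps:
a(Q) = 25
n(L) = 2*L**2 (n(L) = L*(2*L) = 2*L**2)
u(N) = 1250 (u(N) = 2*25**2 = 2*625 = 1250)
(-4006 + 13640)/(u(-168) - 13976) = (-4006 + 13640)/(1250 - 13976) = 9634/(-12726) = 9634*(-1/12726) = -4817/6363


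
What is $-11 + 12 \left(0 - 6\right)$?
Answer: $-83$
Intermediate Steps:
$-11 + 12 \left(0 - 6\right) = -11 + 12 \left(-6\right) = -11 - 72 = -83$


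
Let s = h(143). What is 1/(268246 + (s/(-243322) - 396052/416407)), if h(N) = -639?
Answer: 101320984054/27178852586468613 ≈ 3.7279e-6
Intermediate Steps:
s = -639
1/(268246 + (s/(-243322) - 396052/416407)) = 1/(268246 + (-639/(-243322) - 396052/416407)) = 1/(268246 + (-639*(-1/243322) - 396052*1/416407)) = 1/(268246 + (639/243322 - 396052/416407)) = 1/(268246 - 96102080671/101320984054) = 1/(27178852586468613/101320984054) = 101320984054/27178852586468613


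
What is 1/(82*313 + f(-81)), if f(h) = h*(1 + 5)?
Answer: 1/25180 ≈ 3.9714e-5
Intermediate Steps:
f(h) = 6*h (f(h) = h*6 = 6*h)
1/(82*313 + f(-81)) = 1/(82*313 + 6*(-81)) = 1/(25666 - 486) = 1/25180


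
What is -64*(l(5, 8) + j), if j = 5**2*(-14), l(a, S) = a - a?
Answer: 22400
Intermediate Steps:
l(a, S) = 0
j = -350 (j = 25*(-14) = -350)
-64*(l(5, 8) + j) = -64*(0 - 350) = -64*(-350) = 22400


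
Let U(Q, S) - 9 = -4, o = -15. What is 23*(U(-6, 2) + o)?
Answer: -230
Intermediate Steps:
U(Q, S) = 5 (U(Q, S) = 9 - 4 = 5)
23*(U(-6, 2) + o) = 23*(5 - 15) = 23*(-10) = -230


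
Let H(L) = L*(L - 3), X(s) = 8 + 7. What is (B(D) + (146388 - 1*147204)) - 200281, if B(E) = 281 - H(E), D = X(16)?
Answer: -200996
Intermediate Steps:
X(s) = 15
D = 15
H(L) = L*(-3 + L)
B(E) = 281 - E*(-3 + E)
(B(D) + (146388 - 1*147204)) - 200281 = ((281 - 1*15*(-3 + 15)) + (146388 - 1*147204)) - 200281 = ((281 - 1*15*12) + (146388 - 147204)) - 200281 = ((281 - 180) - 816) - 200281 = (101 - 816) - 200281 = -715 - 200281 = -200996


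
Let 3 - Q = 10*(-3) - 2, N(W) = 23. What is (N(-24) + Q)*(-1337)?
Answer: -77546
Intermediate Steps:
Q = 35 (Q = 3 - (10*(-3) - 2) = 3 - (-30 - 2) = 3 - 1*(-32) = 3 + 32 = 35)
(N(-24) + Q)*(-1337) = (23 + 35)*(-1337) = 58*(-1337) = -77546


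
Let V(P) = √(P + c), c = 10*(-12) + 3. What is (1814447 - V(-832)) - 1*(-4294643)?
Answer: 6109090 - I*√949 ≈ 6.1091e+6 - 30.806*I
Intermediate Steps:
c = -117 (c = -120 + 3 = -117)
V(P) = √(-117 + P) (V(P) = √(P - 117) = √(-117 + P))
(1814447 - V(-832)) - 1*(-4294643) = (1814447 - √(-117 - 832)) - 1*(-4294643) = (1814447 - √(-949)) + 4294643 = (1814447 - I*√949) + 4294643 = 6109090 - I*√949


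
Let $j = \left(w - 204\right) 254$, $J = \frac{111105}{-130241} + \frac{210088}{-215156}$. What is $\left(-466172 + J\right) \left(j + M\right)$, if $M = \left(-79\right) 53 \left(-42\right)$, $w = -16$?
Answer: $- \frac{391810635204020112850}{7005533149} \approx -5.5929 \cdot 10^{10}$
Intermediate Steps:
$J = - \frac{12816744647}{7005533149}$ ($J = 111105 \left(- \frac{1}{130241}\right) + 210088 \left(- \frac{1}{215156}\right) = - \frac{111105}{130241} - \frac{52522}{53789} = - \frac{12816744647}{7005533149} \approx -1.8295$)
$j = -55880$ ($j = \left(-16 - 204\right) 254 = \left(-220\right) 254 = -55880$)
$M = 175854$ ($M = \left(-4187\right) \left(-42\right) = 175854$)
$\left(-466172 + J\right) \left(j + M\right) = \left(-466172 - \frac{12816744647}{7005533149}\right) \left(-55880 + 175854\right) = \left(- \frac{3265796215880275}{7005533149}\right) 119974 = - \frac{391810635204020112850}{7005533149}$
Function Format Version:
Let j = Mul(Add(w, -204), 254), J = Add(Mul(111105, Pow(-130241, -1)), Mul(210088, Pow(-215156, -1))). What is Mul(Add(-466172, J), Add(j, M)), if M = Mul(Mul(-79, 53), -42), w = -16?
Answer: Rational(-391810635204020112850, 7005533149) ≈ -5.5929e+10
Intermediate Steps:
J = Rational(-12816744647, 7005533149) (J = Add(Mul(111105, Rational(-1, 130241)), Mul(210088, Rational(-1, 215156))) = Add(Rational(-111105, 130241), Rational(-52522, 53789)) = Rational(-12816744647, 7005533149) ≈ -1.8295)
j = -55880 (j = Mul(Add(-16, -204), 254) = Mul(-220, 254) = -55880)
M = 175854 (M = Mul(-4187, -42) = 175854)
Mul(Add(-466172, J), Add(j, M)) = Mul(Add(-466172, Rational(-12816744647, 7005533149)), Add(-55880, 175854)) = Mul(Rational(-3265796215880275, 7005533149), 119974) = Rational(-391810635204020112850, 7005533149)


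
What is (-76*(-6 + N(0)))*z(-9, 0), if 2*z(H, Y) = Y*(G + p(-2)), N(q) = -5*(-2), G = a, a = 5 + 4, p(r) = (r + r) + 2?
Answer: 0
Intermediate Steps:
p(r) = 2 + 2*r (p(r) = 2*r + 2 = 2 + 2*r)
a = 9
G = 9
N(q) = 10
z(H, Y) = 7*Y/2 (z(H, Y) = (Y*(9 + (2 + 2*(-2))))/2 = (Y*(9 + (2 - 4)))/2 = (Y*(9 - 2))/2 = (Y*7)/2 = (7*Y)/2 = 7*Y/2)
(-76*(-6 + N(0)))*z(-9, 0) = (-76*(-6 + 10))*((7/2)*0) = -76*4*0 = -304*0 = 0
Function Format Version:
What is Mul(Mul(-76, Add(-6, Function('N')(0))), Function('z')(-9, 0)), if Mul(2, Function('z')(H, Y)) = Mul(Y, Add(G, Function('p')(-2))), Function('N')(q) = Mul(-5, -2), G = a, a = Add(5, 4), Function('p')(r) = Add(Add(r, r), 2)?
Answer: 0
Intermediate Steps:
Function('p')(r) = Add(2, Mul(2, r)) (Function('p')(r) = Add(Mul(2, r), 2) = Add(2, Mul(2, r)))
a = 9
G = 9
Function('N')(q) = 10
Function('z')(H, Y) = Mul(Rational(7, 2), Y) (Function('z')(H, Y) = Mul(Rational(1, 2), Mul(Y, Add(9, Add(2, Mul(2, -2))))) = Mul(Rational(1, 2), Mul(Y, Add(9, Add(2, -4)))) = Mul(Rational(1, 2), Mul(Y, Add(9, -2))) = Mul(Rational(1, 2), Mul(Y, 7)) = Mul(Rational(1, 2), Mul(7, Y)) = Mul(Rational(7, 2), Y))
Mul(Mul(-76, Add(-6, Function('N')(0))), Function('z')(-9, 0)) = Mul(Mul(-76, Add(-6, 10)), Mul(Rational(7, 2), 0)) = Mul(Mul(-76, 4), 0) = Mul(-304, 0) = 0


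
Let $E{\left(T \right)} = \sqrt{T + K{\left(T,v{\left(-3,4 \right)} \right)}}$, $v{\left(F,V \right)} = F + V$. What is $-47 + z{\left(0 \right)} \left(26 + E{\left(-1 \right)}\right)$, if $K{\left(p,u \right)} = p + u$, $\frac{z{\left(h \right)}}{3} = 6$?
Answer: $421 + 18 i \approx 421.0 + 18.0 i$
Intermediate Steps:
$z{\left(h \right)} = 18$ ($z{\left(h \right)} = 3 \cdot 6 = 18$)
$E{\left(T \right)} = \sqrt{1 + 2 T}$ ($E{\left(T \right)} = \sqrt{T + \left(T + \left(-3 + 4\right)\right)} = \sqrt{T + \left(T + 1\right)} = \sqrt{T + \left(1 + T\right)} = \sqrt{1 + 2 T}$)
$-47 + z{\left(0 \right)} \left(26 + E{\left(-1 \right)}\right) = -47 + 18 \left(26 + \sqrt{1 + 2 \left(-1\right)}\right) = -47 + 18 \left(26 + \sqrt{1 - 2}\right) = -47 + 18 \left(26 + \sqrt{-1}\right) = -47 + 18 \left(26 + i\right) = -47 + \left(468 + 18 i\right) = 421 + 18 i$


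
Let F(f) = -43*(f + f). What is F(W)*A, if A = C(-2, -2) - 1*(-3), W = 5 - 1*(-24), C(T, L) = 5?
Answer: -19952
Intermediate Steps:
W = 29 (W = 5 + 24 = 29)
A = 8 (A = 5 - 1*(-3) = 5 + 3 = 8)
F(f) = -86*f
F(W)*A = -86*29*8 = -2494*8 = -19952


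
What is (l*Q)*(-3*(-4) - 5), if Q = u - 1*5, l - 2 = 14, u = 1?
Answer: -448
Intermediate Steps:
l = 16 (l = 2 + 14 = 16)
Q = -4 (Q = 1 - 1*5 = 1 - 5 = -4)
(l*Q)*(-3*(-4) - 5) = (16*(-4))*(-3*(-4) - 5) = -64*(12 - 5) = -64*7 = -448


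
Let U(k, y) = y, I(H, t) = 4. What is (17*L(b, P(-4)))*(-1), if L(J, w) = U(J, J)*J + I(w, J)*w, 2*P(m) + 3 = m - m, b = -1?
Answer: 85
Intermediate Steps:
P(m) = -3/2 (P(m) = -3/2 + (m - m)/2 = -3/2 + (1/2)*0 = -3/2 + 0 = -3/2)
L(J, w) = J**2 + 4*w (L(J, w) = J*J + 4*w = J**2 + 4*w)
(17*L(b, P(-4)))*(-1) = (17*((-1)**2 + 4*(-3/2)))*(-1) = (17*(1 - 6))*(-1) = (17*(-5))*(-1) = -85*(-1) = 85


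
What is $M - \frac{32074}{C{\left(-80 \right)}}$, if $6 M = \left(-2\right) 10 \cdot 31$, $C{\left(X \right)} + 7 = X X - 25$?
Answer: $- \frac{1035151}{9552} \approx -108.37$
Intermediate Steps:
$C{\left(X \right)} = -32 + X^{2}$ ($C{\left(X \right)} = -7 + \left(X X - 25\right) = -7 + \left(X^{2} - 25\right) = -7 + \left(-25 + X^{2}\right) = -32 + X^{2}$)
$M = - \frac{310}{3}$ ($M = \frac{\left(-2\right) 10 \cdot 31}{6} = \frac{\left(-20\right) 31}{6} = \frac{1}{6} \left(-620\right) = - \frac{310}{3} \approx -103.33$)
$M - \frac{32074}{C{\left(-80 \right)}} = - \frac{310}{3} - \frac{32074}{-32 + \left(-80\right)^{2}} = - \frac{310}{3} - \frac{32074}{-32 + 6400} = - \frac{310}{3} - \frac{32074}{6368} = - \frac{310}{3} - 32074 \cdot \frac{1}{6368} = - \frac{310}{3} - \frac{16037}{3184} = - \frac{1035151}{9552}$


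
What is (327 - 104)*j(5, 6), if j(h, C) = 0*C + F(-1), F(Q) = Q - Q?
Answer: 0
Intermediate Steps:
F(Q) = 0
j(h, C) = 0 (j(h, C) = 0*C + 0 = 0 + 0 = 0)
(327 - 104)*j(5, 6) = (327 - 104)*0 = 223*0 = 0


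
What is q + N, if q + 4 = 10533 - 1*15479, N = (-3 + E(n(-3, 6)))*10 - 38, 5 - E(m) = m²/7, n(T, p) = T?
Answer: -34866/7 ≈ -4980.9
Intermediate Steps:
E(m) = 5 - m²/7
N = -216/7 (N = (-3 + (5 - ⅐*(-3)²))*10 - 38 = (-3 + (5 - ⅐*9))*10 - 38 = (-3 + (5 - 9/7))*10 - 38 = (-3 + 26/7)*10 - 38 = (5/7)*10 - 38 = 50/7 - 38 = -216/7 ≈ -30.857)
q = -4950 (q = -4 + (10533 - 1*15479) = -4 + (10533 - 15479) = -4 - 4946 = -4950)
q + N = -4950 - 216/7 = -34866/7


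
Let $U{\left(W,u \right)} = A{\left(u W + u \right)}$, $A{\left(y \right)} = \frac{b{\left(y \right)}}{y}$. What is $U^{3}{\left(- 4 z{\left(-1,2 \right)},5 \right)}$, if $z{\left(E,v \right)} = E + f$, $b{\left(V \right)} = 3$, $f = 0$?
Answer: $\frac{27}{15625} \approx 0.001728$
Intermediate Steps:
$z{\left(E,v \right)} = E$ ($z{\left(E,v \right)} = E + 0 = E$)
$A{\left(y \right)} = \frac{3}{y}$
$U{\left(W,u \right)} = \frac{3}{u + W u}$ ($U{\left(W,u \right)} = \frac{3}{u W + u} = \frac{3}{W u + u} = \frac{3}{u + W u}$)
$U^{3}{\left(- 4 z{\left(-1,2 \right)},5 \right)} = \left(\frac{3}{5 \left(1 - -4\right)}\right)^{3} = \left(3 \cdot \frac{1}{5} \frac{1}{1 + 4}\right)^{3} = \left(3 \cdot \frac{1}{5} \cdot \frac{1}{5}\right)^{3} = \left(\frac{3}{25}\right)^{3} = \frac{27}{15625}$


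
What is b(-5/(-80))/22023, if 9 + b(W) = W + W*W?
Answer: -2287/5637888 ≈ -0.00040565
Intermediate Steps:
b(W) = -9 + W + W² (b(W) = -9 + (W + W*W) = -9 + (W + W²) = -9 + W + W²)
b(-5/(-80))/22023 = (-9 - 5/(-80) + (-5/(-80))²)/22023 = (-9 - 5*(-1/80) + (-5*(-1/80))²)*(1/22023) = (-9 + 1/16 + (1/16)²)*(1/22023) = (-9 + 1/16 + 1/256)*(1/22023) = -2287/256*1/22023 = -2287/5637888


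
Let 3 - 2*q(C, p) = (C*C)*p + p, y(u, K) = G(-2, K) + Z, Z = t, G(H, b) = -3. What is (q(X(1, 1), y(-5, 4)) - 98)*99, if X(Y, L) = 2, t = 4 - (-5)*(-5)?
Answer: -7227/2 ≈ -3613.5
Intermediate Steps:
t = -21 (t = 4 - 1*25 = 4 - 25 = -21)
Z = -21
y(u, K) = -24 (y(u, K) = -3 - 21 = -24)
q(C, p) = 3/2 - p/2 - p*C²/2 (q(C, p) = 3/2 - ((C*C)*p + p)/2 = 3/2 - (C²*p + p)/2 = 3/2 - (p*C² + p)/2 = 3/2 - (p + p*C²)/2 = 3/2 + (-p/2 - p*C²/2) = 3/2 - p/2 - p*C²/2)
(q(X(1, 1), y(-5, 4)) - 98)*99 = ((3/2 - ½*(-24) - ½*(-24)*2²) - 98)*99 = ((3/2 + 12 - ½*(-24)*4) - 98)*99 = ((3/2 + 12 + 48) - 98)*99 = (123/2 - 98)*99 = -73/2*99 = -7227/2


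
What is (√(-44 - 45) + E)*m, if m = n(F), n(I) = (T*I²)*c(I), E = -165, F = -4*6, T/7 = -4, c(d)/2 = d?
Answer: -127733760 + 774144*I*√89 ≈ -1.2773e+8 + 7.3033e+6*I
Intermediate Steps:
c(d) = 2*d
T = -28 (T = 7*(-4) = -28)
F = -24
n(I) = -56*I³ (n(I) = (-28*I²)*(2*I) = -56*I³)
m = 774144 (m = -56*(-24)³ = -56*(-13824) = 774144)
(√(-44 - 45) + E)*m = (√(-44 - 45) - 165)*774144 = (√(-89) - 165)*774144 = (I*√89 - 165)*774144 = (-165 + I*√89)*774144 = -127733760 + 774144*I*√89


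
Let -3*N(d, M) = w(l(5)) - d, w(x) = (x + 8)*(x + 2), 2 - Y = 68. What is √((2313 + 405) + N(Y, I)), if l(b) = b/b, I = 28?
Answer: √2687 ≈ 51.836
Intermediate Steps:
Y = -66 (Y = 2 - 1*68 = 2 - 68 = -66)
l(b) = 1
w(x) = (2 + x)*(8 + x) (w(x) = (8 + x)*(2 + x) = (2 + x)*(8 + x))
N(d, M) = -9 + d/3 (N(d, M) = -((16 + 1² + 10*1) - d)/3 = -((16 + 1 + 10) - d)/3 = -(27 - d)/3 = -9 + d/3)
√((2313 + 405) + N(Y, I)) = √((2313 + 405) + (-9 + (⅓)*(-66))) = √(2718 + (-9 - 22)) = √(2718 - 31) = √2687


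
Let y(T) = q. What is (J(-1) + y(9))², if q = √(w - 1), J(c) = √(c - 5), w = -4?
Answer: -11 - 2*√30 ≈ -21.954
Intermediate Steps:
J(c) = √(-5 + c)
q = I*√5 (q = √(-4 - 1) = √(-5) = I*√5 ≈ 2.2361*I)
y(T) = I*√5
(J(-1) + y(9))² = (√(-5 - 1) + I*√5)² = (√(-6) + I*√5)² = (I*√6 + I*√5)² = (I*√5 + I*√6)²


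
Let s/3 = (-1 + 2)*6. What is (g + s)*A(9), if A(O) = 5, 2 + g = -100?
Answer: -420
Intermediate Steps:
g = -102 (g = -2 - 100 = -102)
s = 18 (s = 3*((-1 + 2)*6) = 3*(1*6) = 3*6 = 18)
(g + s)*A(9) = (-102 + 18)*5 = -84*5 = -420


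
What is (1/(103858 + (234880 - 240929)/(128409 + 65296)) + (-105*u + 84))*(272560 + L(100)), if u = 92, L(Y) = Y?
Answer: -52527438496421921260/20117807841 ≈ -2.6110e+9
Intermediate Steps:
(1/(103858 + (234880 - 240929)/(128409 + 65296)) + (-105*u + 84))*(272560 + L(100)) = (1/(103858 + (234880 - 240929)/(128409 + 65296)) + (-105*92 + 84))*(272560 + 100) = (1/(103858 - 6049/193705) + (-9660 + 84))*272660 = (1/(103858 - 6049*1/193705) - 9576)*272660 = (1/(103858 - 6049/193705) - 9576)*272660 = (1/(20117807841/193705) - 9576)*272660 = (193705/20117807841 - 9576)*272660 = -192648127691711/20117807841*272660 = -52527438496421921260/20117807841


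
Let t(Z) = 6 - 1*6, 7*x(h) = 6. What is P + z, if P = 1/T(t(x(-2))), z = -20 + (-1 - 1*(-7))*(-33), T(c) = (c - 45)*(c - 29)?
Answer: -284489/1305 ≈ -218.00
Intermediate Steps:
x(h) = 6/7 (x(h) = (⅐)*6 = 6/7)
t(Z) = 0 (t(Z) = 6 - 6 = 0)
T(c) = (-45 + c)*(-29 + c)
z = -218 (z = -20 + (-1 + 7)*(-33) = -20 + 6*(-33) = -20 - 198 = -218)
P = 1/1305 (P = 1/(1305 + 0² - 74*0) = 1/(1305 + 0 + 0) = 1/1305 ≈ 0.00076628)
P + z = 1/1305 - 218 = -284489/1305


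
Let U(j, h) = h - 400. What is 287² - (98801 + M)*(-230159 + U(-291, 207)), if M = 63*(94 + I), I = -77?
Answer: 23005797313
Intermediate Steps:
U(j, h) = -400 + h
M = 1071 (M = 63*(94 - 77) = 63*17 = 1071)
287² - (98801 + M)*(-230159 + U(-291, 207)) = 287² - (98801 + 1071)*(-230159 + (-400 + 207)) = 82369 - 99872*(-230159 - 193) = 82369 - 99872*(-230352) = 82369 - 1*(-23005714944) = 82369 + 23005714944 = 23005797313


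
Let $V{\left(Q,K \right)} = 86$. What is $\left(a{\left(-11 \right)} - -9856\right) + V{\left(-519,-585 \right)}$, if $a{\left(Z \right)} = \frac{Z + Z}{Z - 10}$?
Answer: $\frac{208804}{21} \approx 9943.0$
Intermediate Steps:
$a{\left(Z \right)} = \frac{2 Z}{-10 + Z}$
$\left(a{\left(-11 \right)} - -9856\right) + V{\left(-519,-585 \right)} = \left(2 \left(-11\right) \frac{1}{-10 - 11} - -9856\right) + 86 = \left(2 \left(-11\right) \frac{1}{-21} + 9856\right) + 86 = \left(2 \left(-11\right) \left(- \frac{1}{21}\right) + 9856\right) + 86 = \left(\frac{22}{21} + 9856\right) + 86 = \frac{206998}{21} + 86 = \frac{208804}{21}$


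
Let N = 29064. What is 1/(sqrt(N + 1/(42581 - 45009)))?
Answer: 2*sqrt(42834406337)/70567391 ≈ 0.0058657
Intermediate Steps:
1/(sqrt(N + 1/(42581 - 45009))) = 1/(sqrt(29064 + 1/(42581 - 45009))) = 1/(sqrt(29064 + 1/(-2428))) = 1/(sqrt(29064 - 1/2428)) = 1/(sqrt(70567391/2428)) = 1/(sqrt(42834406337)/1214) = 2*sqrt(42834406337)/70567391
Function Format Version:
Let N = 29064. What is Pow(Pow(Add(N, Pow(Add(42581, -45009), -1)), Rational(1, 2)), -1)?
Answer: Mul(Rational(2, 70567391), Pow(42834406337, Rational(1, 2))) ≈ 0.0058657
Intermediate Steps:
Pow(Pow(Add(N, Pow(Add(42581, -45009), -1)), Rational(1, 2)), -1) = Pow(Pow(Add(29064, Pow(Add(42581, -45009), -1)), Rational(1, 2)), -1) = Pow(Pow(Add(29064, Pow(-2428, -1)), Rational(1, 2)), -1) = Pow(Pow(Add(29064, Rational(-1, 2428)), Rational(1, 2)), -1) = Pow(Pow(Rational(70567391, 2428), Rational(1, 2)), -1) = Pow(Mul(Rational(1, 1214), Pow(42834406337, Rational(1, 2))), -1) = Mul(Rational(2, 70567391), Pow(42834406337, Rational(1, 2)))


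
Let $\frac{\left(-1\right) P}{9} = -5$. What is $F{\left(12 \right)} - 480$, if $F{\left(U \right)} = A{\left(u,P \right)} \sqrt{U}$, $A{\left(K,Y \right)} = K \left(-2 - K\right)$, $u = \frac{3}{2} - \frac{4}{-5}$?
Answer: $-480 - \frac{989 \sqrt{3}}{50} \approx -514.26$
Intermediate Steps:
$P = 45$ ($P = \left(-9\right) \left(-5\right) = 45$)
$u = \frac{23}{10}$ ($u = 3 \cdot \frac{1}{2} - - \frac{4}{5} = \frac{3}{2} + \frac{4}{5} = \frac{23}{10} \approx 2.3$)
$F{\left(U \right)} = - \frac{989 \sqrt{U}}{100}$ ($F{\left(U \right)} = \left(-1\right) \frac{23}{10} \left(2 + \frac{23}{10}\right) \sqrt{U} = \left(-1\right) \frac{23}{10} \cdot \frac{43}{10} \sqrt{U} = - \frac{989 \sqrt{U}}{100}$)
$F{\left(12 \right)} - 480 = - \frac{989 \sqrt{12}}{100} - 480 = - \frac{989 \cdot 2 \sqrt{3}}{100} - 480 = - \frac{989 \sqrt{3}}{50} - 480 = -480 - \frac{989 \sqrt{3}}{50}$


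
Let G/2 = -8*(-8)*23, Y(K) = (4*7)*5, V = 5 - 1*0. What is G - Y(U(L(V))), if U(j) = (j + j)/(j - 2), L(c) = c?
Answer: 2804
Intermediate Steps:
V = 5 (V = 5 + 0 = 5)
U(j) = 2*j/(-2 + j) (U(j) = (2*j)/(-2 + j) = 2*j/(-2 + j))
Y(K) = 140 (Y(K) = 28*5 = 140)
G = 2944 (G = 2*(-8*(-8)*23) = 2*(64*23) = 2*1472 = 2944)
G - Y(U(L(V))) = 2944 - 1*140 = 2944 - 140 = 2804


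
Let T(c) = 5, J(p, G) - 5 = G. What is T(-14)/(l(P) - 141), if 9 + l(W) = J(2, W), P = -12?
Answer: -5/157 ≈ -0.031847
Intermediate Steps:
J(p, G) = 5 + G
l(W) = -4 + W (l(W) = -9 + (5 + W) = -4 + W)
T(-14)/(l(P) - 141) = 5/((-4 - 12) - 141) = 5/(-16 - 141) = 5/(-157) = -1/157*5 = -5/157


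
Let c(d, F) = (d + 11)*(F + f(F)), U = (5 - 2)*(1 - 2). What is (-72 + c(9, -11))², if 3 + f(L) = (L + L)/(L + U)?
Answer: 5035536/49 ≈ 1.0277e+5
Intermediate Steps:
U = -3 (U = 3*(-1) = -3)
f(L) = -3 + 2*L/(-3 + L) (f(L) = -3 + (L + L)/(L - 3) = -3 + (2*L)/(-3 + L) = -3 + 2*L/(-3 + L))
c(d, F) = (11 + d)*(F + (9 - F)/(-3 + F)) (c(d, F) = (d + 11)*(F + (9 - F)/(-3 + F)) = (11 + d)*(F + (9 - F)/(-3 + F)))
(-72 + c(9, -11))² = (-72 + (99 - 11*(-11) - 1*9*(-9 - 11) - 11*(-3 - 11)*(11 + 9))/(-3 - 11))² = (-72 + (99 + 121 - 1*9*(-20) - 11*(-14)*20)/(-14))² = (-72 - (99 + 121 + 180 + 3080)/14)² = (-72 - 1/14*3480)² = (-72 - 1740/7)² = (-2244/7)² = 5035536/49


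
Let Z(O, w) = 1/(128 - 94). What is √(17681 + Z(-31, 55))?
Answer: 3*√2271030/34 ≈ 132.97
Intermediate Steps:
Z(O, w) = 1/34
√(17681 + Z(-31, 55)) = √(17681 + 1/34) = √(601155/34) = 3*√2271030/34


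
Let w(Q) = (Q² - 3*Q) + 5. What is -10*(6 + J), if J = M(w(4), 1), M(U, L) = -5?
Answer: -10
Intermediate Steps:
w(Q) = 5 + Q² - 3*Q
J = -5
-10*(6 + J) = -10*(6 - 5) = -10*1 = -10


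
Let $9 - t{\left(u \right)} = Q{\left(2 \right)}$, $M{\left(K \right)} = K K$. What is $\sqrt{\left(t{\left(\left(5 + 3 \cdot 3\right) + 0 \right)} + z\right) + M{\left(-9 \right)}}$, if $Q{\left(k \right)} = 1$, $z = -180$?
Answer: $i \sqrt{91} \approx 9.5394 i$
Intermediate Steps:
$M{\left(K \right)} = K^{2}$
$t{\left(u \right)} = 8$ ($t{\left(u \right)} = 9 - 1 = 8$)
$\sqrt{\left(t{\left(\left(5 + 3 \cdot 3\right) + 0 \right)} + z\right) + M{\left(-9 \right)}} = \sqrt{\left(8 - 180\right) + \left(-9\right)^{2}} = \sqrt{-172 + 81} = \sqrt{-91} = i \sqrt{91}$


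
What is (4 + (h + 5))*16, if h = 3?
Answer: 192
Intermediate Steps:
(4 + (h + 5))*16 = (4 + (3 + 5))*16 = (4 + 8)*16 = 12*16 = 192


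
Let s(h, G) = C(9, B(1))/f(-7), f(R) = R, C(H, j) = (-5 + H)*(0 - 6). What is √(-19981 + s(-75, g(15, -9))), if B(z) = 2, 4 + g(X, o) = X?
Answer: I*√978901/7 ≈ 141.34*I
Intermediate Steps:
g(X, o) = -4 + X
C(H, j) = 30 - 6*H (C(H, j) = (-5 + H)*(-6) = 30 - 6*H)
s(h, G) = 24/7 (s(h, G) = (30 - 6*9)/(-7) = (30 - 54)*(-⅐) = -24*(-⅐) = 24/7)
√(-19981 + s(-75, g(15, -9))) = √(-19981 + 24/7) = √(-139843/7) = I*√978901/7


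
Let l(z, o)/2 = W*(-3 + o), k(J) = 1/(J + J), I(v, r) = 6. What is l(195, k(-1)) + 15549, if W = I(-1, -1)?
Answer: 15507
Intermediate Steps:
W = 6
k(J) = 1/(2*J)
l(z, o) = -36 + 12*o (l(z, o) = 2*(6*(-3 + o)) = 2*(-18 + 6*o) = -36 + 12*o)
l(195, k(-1)) + 15549 = (-36 + 12*((1/2)/(-1))) + 15549 = (-36 + 12*((1/2)*(-1))) + 15549 = (-36 + 12*(-1/2)) + 15549 = (-36 - 6) + 15549 = -42 + 15549 = 15507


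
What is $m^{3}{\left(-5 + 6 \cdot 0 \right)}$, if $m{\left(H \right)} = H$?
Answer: $-125$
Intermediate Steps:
$m^{3}{\left(-5 + 6 \cdot 0 \right)} = \left(-5 + 6 \cdot 0\right)^{3} = \left(-5 + 0\right)^{3} = \left(-5\right)^{3} = -125$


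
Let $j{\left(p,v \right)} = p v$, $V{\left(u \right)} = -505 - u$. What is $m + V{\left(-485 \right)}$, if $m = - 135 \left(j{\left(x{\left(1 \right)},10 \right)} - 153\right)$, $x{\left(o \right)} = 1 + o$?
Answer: $17935$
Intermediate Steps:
$m = 17955$ ($m = - 135 \left(\left(1 + 1\right) 10 - 153\right) = - 135 \left(2 \cdot 10 - 153\right) = - 135 \left(20 - 153\right) = \left(-135\right) \left(-133\right) = 17955$)
$m + V{\left(-485 \right)} = 17955 - 20 = 17935$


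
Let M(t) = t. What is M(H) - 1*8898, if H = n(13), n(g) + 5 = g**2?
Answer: -8734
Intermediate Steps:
n(g) = -5 + g**2
H = 164 (H = -5 + 13**2 = -5 + 169 = 164)
M(H) - 1*8898 = 164 - 1*8898 = 164 - 8898 = -8734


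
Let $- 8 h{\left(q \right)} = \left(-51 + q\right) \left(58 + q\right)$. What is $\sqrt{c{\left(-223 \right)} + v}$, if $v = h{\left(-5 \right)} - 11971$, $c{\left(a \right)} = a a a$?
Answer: $3 i \sqrt{1233463} \approx 3331.8 i$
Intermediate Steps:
$h{\left(q \right)} = - \frac{\left(-51 + q\right) \left(58 + q\right)}{8}$
$c{\left(a \right)} = a^{3}$ ($c{\left(a \right)} = a^{2} a = a^{3}$)
$v = -11600$ ($v = \left(\frac{1479}{4} - - \frac{35}{8} - \frac{\left(-5\right)^{2}}{8}\right) - 11971 = \left(\frac{1479}{4} + \frac{35}{8} - \frac{25}{8}\right) - 11971 = 371 - 11971 = -11600$)
$\sqrt{c{\left(-223 \right)} + v} = \sqrt{\left(-223\right)^{3} - 11600} = \sqrt{-11089567 - 11600} = \sqrt{-11101167} = 3 i \sqrt{1233463}$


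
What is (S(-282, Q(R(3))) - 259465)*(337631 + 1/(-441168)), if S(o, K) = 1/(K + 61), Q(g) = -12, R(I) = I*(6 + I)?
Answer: -78905977727521187/900718 ≈ -8.7603e+10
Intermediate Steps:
S(o, K) = 1/(61 + K)
(S(-282, Q(R(3))) - 259465)*(337631 + 1/(-441168)) = (1/(61 - 12) - 259465)*(337631 + 1/(-441168)) = (1/49 - 259465)*(337631 - 1/441168) = (1/49 - 259465)*(148951993007/441168) = -12713784/49*148951993007/441168 = -78905977727521187/900718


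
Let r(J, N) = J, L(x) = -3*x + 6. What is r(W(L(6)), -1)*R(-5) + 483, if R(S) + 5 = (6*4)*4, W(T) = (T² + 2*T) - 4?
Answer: 11039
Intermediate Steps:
L(x) = 6 - 3*x
W(T) = -4 + T² + 2*T
R(S) = 91 (R(S) = -5 + (6*4)*4 = -5 + 24*4 = -5 + 96 = 91)
r(W(L(6)), -1)*R(-5) + 483 = (-4 + (6 - 3*6)² + 2*(6 - 3*6))*91 + 483 = (-4 + (6 - 18)² + 2*(6 - 18))*91 + 483 = (-4 + (-12)² + 2*(-12))*91 + 483 = (-4 + 144 - 24)*91 + 483 = 116*91 + 483 = 10556 + 483 = 11039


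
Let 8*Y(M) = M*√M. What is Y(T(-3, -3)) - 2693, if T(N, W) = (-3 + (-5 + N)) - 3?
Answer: -2693 - 7*I*√14/4 ≈ -2693.0 - 6.5479*I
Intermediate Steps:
T(N, W) = -11 + N (T(N, W) = (-8 + N) - 3 = -11 + N)
Y(M) = M^(3/2)/8 (Y(M) = (M*√M)/8 = M^(3/2)/8)
Y(T(-3, -3)) - 2693 = (-11 - 3)^(3/2)/8 - 2693 = (-14)^(3/2)/8 - 2693 = (-14*I*√14)/8 - 2693 = -7*I*√14/4 - 2693 = -2693 - 7*I*√14/4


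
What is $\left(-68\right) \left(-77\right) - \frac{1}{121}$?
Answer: $\frac{633555}{121} \approx 5236.0$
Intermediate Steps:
$\left(-68\right) \left(-77\right) - \frac{1}{121} = 5236 - \frac{1}{121} = \frac{633555}{121}$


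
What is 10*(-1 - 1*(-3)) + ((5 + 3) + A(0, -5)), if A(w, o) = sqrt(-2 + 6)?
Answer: 30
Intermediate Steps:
A(w, o) = 2 (A(w, o) = sqrt(4) = 2)
10*(-1 - 1*(-3)) + ((5 + 3) + A(0, -5)) = 10*(-1 - 1*(-3)) + ((5 + 3) + 2) = 10*(-1 + 3) + (8 + 2) = 10*2 + 10 = 20 + 10 = 30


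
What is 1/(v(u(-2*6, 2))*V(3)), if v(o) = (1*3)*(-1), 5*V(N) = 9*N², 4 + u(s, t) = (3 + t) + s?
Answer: -5/243 ≈ -0.020576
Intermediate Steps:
u(s, t) = -1 + s + t (u(s, t) = -4 + ((3 + t) + s) = -4 + (3 + s + t) = -1 + s + t)
V(N) = 9*N²/5 (V(N) = (9*N²)/5 = 9*N²/5)
v(o) = -3 (v(o) = 3*(-1) = -3)
1/(v(u(-2*6, 2))*V(3)) = 1/(-27*3²/5) = 1/(-27*9/5) = 1/(-3*81/5) = 1/(-243/5) = -5/243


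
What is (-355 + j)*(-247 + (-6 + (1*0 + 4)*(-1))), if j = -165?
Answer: 133640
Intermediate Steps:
(-355 + j)*(-247 + (-6 + (1*0 + 4)*(-1))) = (-355 - 165)*(-247 + (-6 + (1*0 + 4)*(-1))) = -520*(-247 + (-6 + (0 + 4)*(-1))) = -520*(-247 + (-6 + 4*(-1))) = -520*(-247 + (-6 - 4)) = -520*(-247 - 10) = -520*(-257) = 133640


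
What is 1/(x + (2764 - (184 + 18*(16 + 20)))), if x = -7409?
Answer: -1/5477 ≈ -0.00018258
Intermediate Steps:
1/(x + (2764 - (184 + 18*(16 + 20)))) = 1/(-7409 + (2764 - (184 + 18*(16 + 20)))) = 1/(-7409 + (2764 - (184 + 18*36))) = 1/(-7409 + (2764 - (184 + 648))) = 1/(-7409 + (2764 - 1*832)) = 1/(-7409 + (2764 - 832)) = 1/(-7409 + 1932) = 1/(-5477) = -1/5477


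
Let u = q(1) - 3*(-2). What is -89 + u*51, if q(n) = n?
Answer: 268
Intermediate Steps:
u = 7 (u = 1 - 3*(-2) = 1 + 6 = 7)
-89 + u*51 = -89 + 7*51 = -89 + 357 = 268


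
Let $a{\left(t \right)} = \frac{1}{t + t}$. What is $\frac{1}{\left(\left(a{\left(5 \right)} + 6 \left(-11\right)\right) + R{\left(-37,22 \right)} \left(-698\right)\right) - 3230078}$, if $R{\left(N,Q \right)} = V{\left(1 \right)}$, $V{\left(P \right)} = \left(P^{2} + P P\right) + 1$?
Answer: $- \frac{10}{32322379} \approx -3.0938 \cdot 10^{-7}$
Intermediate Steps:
$V{\left(P \right)} = 1 + 2 P^{2}$ ($V{\left(P \right)} = \left(P^{2} + P^{2}\right) + 1 = 2 P^{2} + 1 = 1 + 2 P^{2}$)
$a{\left(t \right)} = \frac{1}{2 t}$
$R{\left(N,Q \right)} = 3$ ($R{\left(N,Q \right)} = 1 + 2 \cdot 1^{2} = 1 + 2 \cdot 1 = 1 + 2 = 3$)
$\frac{1}{\left(\left(a{\left(5 \right)} + 6 \left(-11\right)\right) + R{\left(-37,22 \right)} \left(-698\right)\right) - 3230078} = \frac{1}{\left(\left(\frac{1}{2 \cdot 5} + 6 \left(-11\right)\right) + 3 \left(-698\right)\right) - 3230078} = \frac{1}{\left(\left(\frac{1}{2} \cdot \frac{1}{5} - 66\right) - 2094\right) - 3230078} = \frac{1}{\left(\left(\frac{1}{10} - 66\right) - 2094\right) - 3230078} = \frac{1}{\left(- \frac{659}{10} - 2094\right) - 3230078} = \frac{1}{- \frac{21599}{10} - 3230078} = \frac{1}{- \frac{32322379}{10}} = - \frac{10}{32322379}$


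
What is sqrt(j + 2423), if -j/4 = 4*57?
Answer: sqrt(1511) ≈ 38.872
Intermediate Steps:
j = -912 (j = -16*57 = -4*228 = -912)
sqrt(j + 2423) = sqrt(-912 + 2423) = sqrt(1511)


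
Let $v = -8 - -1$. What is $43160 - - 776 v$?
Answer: $37728$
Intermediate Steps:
$v = -7$ ($v = -8 + 1 = -7$)
$43160 - - 776 v = 43160 - \left(-776\right) \left(-7\right) = 43160 - 5432 = 37728$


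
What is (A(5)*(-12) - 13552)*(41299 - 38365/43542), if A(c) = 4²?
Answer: -12357248906296/21771 ≈ -5.6760e+8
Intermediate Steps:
A(c) = 16
(A(5)*(-12) - 13552)*(41299 - 38365/43542) = (16*(-12) - 13552)*(41299 - 38365/43542) = (-192 - 13552)*(41299 - 38365*1/43542) = -13744*(41299 - 38365/43542) = -13744*1798202693/43542 = -12357248906296/21771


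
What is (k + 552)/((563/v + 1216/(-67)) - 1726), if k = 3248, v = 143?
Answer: -36407800/16672973 ≈ -2.1836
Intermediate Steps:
(k + 552)/((563/v + 1216/(-67)) - 1726) = (3248 + 552)/((563/143 + 1216/(-67)) - 1726) = 3800/((563*(1/143) + 1216*(-1/67)) - 1726) = 3800/((563/143 - 1216/67) - 1726) = 3800/(-136167/9581 - 1726) = 3800/(-16672973/9581) = 3800*(-9581/16672973) = -36407800/16672973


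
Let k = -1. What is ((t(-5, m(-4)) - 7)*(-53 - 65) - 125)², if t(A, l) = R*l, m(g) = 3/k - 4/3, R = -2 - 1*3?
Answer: 30991489/9 ≈ 3.4435e+6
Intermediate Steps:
R = -5 (R = -2 - 3 = -5)
m(g) = -13/3 (m(g) = 3/(-1) - 4/3 = 3*(-1) - 4*⅓ = -3 - 4/3 = -13/3)
t(A, l) = -5*l
((t(-5, m(-4)) - 7)*(-53 - 65) - 125)² = ((-5*(-13/3) - 7)*(-53 - 65) - 125)² = ((65/3 - 7)*(-118) - 125)² = ((44/3)*(-118) - 125)² = (-5192/3 - 125)² = (-5567/3)² = 30991489/9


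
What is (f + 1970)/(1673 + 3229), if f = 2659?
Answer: 1543/1634 ≈ 0.94431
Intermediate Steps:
(f + 1970)/(1673 + 3229) = (2659 + 1970)/(1673 + 3229) = 4629/4902 = 4629*(1/4902) = 1543/1634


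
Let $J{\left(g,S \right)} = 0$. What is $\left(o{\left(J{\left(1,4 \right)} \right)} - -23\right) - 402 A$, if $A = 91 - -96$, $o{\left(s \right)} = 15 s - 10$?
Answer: $-75161$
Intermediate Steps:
$o{\left(s \right)} = -10 + 15 s$
$A = 187$ ($A = 91 + 96 = 187$)
$\left(o{\left(J{\left(1,4 \right)} \right)} - -23\right) - 402 A = \left(\left(-10 + 15 \cdot 0\right) - -23\right) - 75174 = \left(\left(-10 + 0\right) + 23\right) - 75174 = \left(-10 + 23\right) - 75174 = 13 - 75174 = -75161$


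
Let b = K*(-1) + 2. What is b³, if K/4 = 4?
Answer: -2744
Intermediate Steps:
K = 16 (K = 4*4 = 16)
b = -14 (b = 16*(-1) + 2 = -16 + 2 = -14)
b³ = (-14)³ = -2744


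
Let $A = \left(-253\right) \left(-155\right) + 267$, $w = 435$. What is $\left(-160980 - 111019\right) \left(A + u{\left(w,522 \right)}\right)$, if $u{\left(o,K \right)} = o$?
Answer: $-10857384083$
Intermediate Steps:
$A = 39482$ ($A = 39215 + 267 = 39482$)
$\left(-160980 - 111019\right) \left(A + u{\left(w,522 \right)}\right) = \left(-160980 - 111019\right) \left(39482 + 435\right) = \left(-271999\right) 39917 = -10857384083$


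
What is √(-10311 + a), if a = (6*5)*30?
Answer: I*√9411 ≈ 97.01*I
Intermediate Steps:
a = 900 (a = 30*30 = 900)
√(-10311 + a) = √(-10311 + 900) = √(-9411) = I*√9411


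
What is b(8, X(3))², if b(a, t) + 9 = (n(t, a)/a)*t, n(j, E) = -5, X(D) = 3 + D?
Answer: 2601/16 ≈ 162.56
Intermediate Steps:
b(a, t) = -9 - 5*t/a (b(a, t) = -9 + (-5/a)*t = -9 - 5*t/a)
b(8, X(3))² = (-9 - 5*(3 + 3)/8)² = (-9 - 5*6*⅛)² = (-9 - 15/4)² = (-51/4)² = 2601/16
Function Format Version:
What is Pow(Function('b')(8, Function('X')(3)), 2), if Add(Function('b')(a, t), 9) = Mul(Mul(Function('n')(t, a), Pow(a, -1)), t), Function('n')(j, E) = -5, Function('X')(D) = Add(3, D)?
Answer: Rational(2601, 16) ≈ 162.56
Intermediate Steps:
Function('b')(a, t) = Add(-9, Mul(-5, t, Pow(a, -1))) (Function('b')(a, t) = Add(-9, Mul(Mul(-5, Pow(a, -1)), t)) = Add(-9, Mul(-5, t, Pow(a, -1))))
Pow(Function('b')(8, Function('X')(3)), 2) = Pow(Add(-9, Mul(-5, Add(3, 3), Pow(8, -1))), 2) = Pow(Add(-9, Mul(-5, 6, Rational(1, 8))), 2) = Pow(Add(-9, Rational(-15, 4)), 2) = Pow(Rational(-51, 4), 2) = Rational(2601, 16)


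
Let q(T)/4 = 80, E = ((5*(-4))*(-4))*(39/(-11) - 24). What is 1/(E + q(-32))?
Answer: -11/20720 ≈ -0.00053089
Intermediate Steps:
E = -24240/11 (E = (-20*(-4))*(39*(-1/11) - 24) = 80*(-39/11 - 24) = 80*(-303/11) = -24240/11 ≈ -2203.6)
q(T) = 320 (q(T) = 4*80 = 320)
1/(E + q(-32)) = 1/(-24240/11 + 320) = 1/(-20720/11) = -11/20720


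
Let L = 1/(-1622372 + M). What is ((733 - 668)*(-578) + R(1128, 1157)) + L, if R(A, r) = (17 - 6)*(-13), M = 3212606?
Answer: -59972494841/1590234 ≈ -37713.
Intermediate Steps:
R(A, r) = -143 (R(A, r) = 11*(-13) = -143)
L = 1/1590234 (L = 1/(-1622372 + 3212606) = 1/1590234 ≈ 6.2884e-7)
((733 - 668)*(-578) + R(1128, 1157)) + L = ((733 - 668)*(-578) - 143) + 1/1590234 = (65*(-578) - 143) + 1/1590234 = (-37570 - 143) + 1/1590234 = -37713 + 1/1590234 = -59972494841/1590234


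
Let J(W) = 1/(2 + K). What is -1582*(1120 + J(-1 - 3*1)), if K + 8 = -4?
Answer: -8858409/5 ≈ -1.7717e+6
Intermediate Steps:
K = -12 (K = -8 - 4 = -12)
J(W) = -⅒ (J(W) = 1/(2 - 12) = 1/(-10) = -⅒)
-1582*(1120 + J(-1 - 3*1)) = -1582*(1120 - ⅒) = -1582*11199/10 = -8858409/5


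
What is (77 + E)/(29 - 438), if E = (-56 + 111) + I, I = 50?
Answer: -182/409 ≈ -0.44499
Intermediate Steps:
E = 105 (E = (-56 + 111) + 50 = 55 + 50 = 105)
(77 + E)/(29 - 438) = (77 + 105)/(29 - 438) = 182/(-409) = 182*(-1/409) = -182/409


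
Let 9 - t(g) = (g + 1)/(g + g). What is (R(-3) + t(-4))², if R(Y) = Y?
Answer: 2025/64 ≈ 31.641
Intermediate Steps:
t(g) = 9 - (1 + g)/(2*g) (t(g) = 9 - (g + 1)/(g + g) = 9 - (1 + g)/(2*g))
(R(-3) + t(-4))² = (-3 + (½)*(-1 + 17*(-4))/(-4))² = (-3 + (½)*(-¼)*(-1 - 68))² = (-3 + (½)*(-¼)*(-69))² = (-3 + 69/8)² = (45/8)² = 2025/64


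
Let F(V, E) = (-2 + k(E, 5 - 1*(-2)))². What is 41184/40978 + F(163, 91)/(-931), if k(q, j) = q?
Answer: -20446031/2725037 ≈ -7.5030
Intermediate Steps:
F(V, E) = (-2 + E)²
41184/40978 + F(163, 91)/(-931) = 41184/40978 + (-2 + 91)²/(-931) = 41184*(1/40978) + 89²*(-1/931) = 20592/20489 + 7921*(-1/931) = 20592/20489 - 7921/931 = -20446031/2725037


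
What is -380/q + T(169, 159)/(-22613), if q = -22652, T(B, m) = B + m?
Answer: 290771/128057419 ≈ 0.0022706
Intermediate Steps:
-380/q + T(169, 159)/(-22613) = -380/(-22652) + (169 + 159)/(-22613) = -380*(-1/22652) + 328*(-1/22613) = 95/5663 - 328/22613 = 290771/128057419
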